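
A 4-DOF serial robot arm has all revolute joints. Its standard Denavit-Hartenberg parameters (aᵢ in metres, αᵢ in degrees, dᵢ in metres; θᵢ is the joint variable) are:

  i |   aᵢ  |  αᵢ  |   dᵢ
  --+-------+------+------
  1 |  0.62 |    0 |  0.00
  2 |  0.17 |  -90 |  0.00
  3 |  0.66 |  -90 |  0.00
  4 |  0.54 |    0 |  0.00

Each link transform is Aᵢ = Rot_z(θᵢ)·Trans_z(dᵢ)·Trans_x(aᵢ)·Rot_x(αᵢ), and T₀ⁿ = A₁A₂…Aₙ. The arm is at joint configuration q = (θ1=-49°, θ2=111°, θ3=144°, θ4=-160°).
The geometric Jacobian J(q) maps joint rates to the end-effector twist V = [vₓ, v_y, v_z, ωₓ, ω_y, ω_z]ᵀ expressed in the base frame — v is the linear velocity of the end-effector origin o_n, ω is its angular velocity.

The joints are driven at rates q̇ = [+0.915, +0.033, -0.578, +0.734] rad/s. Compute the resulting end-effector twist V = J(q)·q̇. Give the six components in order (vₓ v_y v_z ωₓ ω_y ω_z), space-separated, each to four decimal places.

o_n = [0.2655, -0.3401, -0.0897]
J₁: ẑ×o_n = [0.3401, 0.2655, -0.0000], ω = ẑ
J2: z=[0.0000, 0.0000, 1.0000] o=[0.4068, -0.4679, 0.0000] → [-0.1278, -0.1412, 0.0000, 0.0000, 0.0000, 1.0000]
J3: z=[-0.8829, 0.4695, 0.0000] o=[0.4866, -0.3178, 0.0000] → [-0.0421, -0.0792, 0.1234, -0.8829, 0.4695, 0.0000]
J4: z=[-0.2759, -0.5190, 0.8090] o=[0.2359, -0.7893, -0.3879] → [-0.5182, 0.1063, -0.1086, -0.2759, -0.5190, 0.8090]
V = J·q̇ = [-0.0490, 0.3621, -0.1510, 0.3078, -0.6523, 1.5418]

-0.0490 0.3621 -0.1510 0.3078 -0.6523 1.5418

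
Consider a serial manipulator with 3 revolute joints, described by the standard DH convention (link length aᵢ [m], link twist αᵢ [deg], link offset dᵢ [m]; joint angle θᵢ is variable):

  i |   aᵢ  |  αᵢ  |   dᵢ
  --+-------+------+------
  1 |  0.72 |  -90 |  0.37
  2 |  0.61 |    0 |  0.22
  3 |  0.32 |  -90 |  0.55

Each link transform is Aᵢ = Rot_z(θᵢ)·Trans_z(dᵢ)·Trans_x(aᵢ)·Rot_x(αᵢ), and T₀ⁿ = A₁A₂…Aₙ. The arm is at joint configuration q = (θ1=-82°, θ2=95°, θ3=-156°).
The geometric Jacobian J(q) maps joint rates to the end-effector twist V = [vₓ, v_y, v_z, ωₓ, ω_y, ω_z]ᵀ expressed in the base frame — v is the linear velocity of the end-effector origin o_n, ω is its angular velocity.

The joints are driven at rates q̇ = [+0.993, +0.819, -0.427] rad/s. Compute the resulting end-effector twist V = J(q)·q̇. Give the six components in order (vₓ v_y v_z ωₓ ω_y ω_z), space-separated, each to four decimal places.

o_n = [0.8769, -0.7068, 0.0422]
J₁: ẑ×o_n = [0.7068, 0.8769, -0.0000], ω = ẑ
J2: z=[0.9903, 0.1392, 0.0000] o=[0.1002, -0.7130, 0.3700] → [-0.0456, 0.3246, -0.1020, 0.9903, 0.1392, 0.0000]
J3: z=[0.9903, 0.1392, 0.0000] o=[0.3107, -0.6297, -0.2377] → [0.0390, -0.2772, -0.1551, 0.9903, 0.1392, 0.0000]
V = J·q̇ = [0.6479, 1.2550, -0.0173, 0.3882, 0.0546, 0.9930]

0.6479 1.2550 -0.0173 0.3882 0.0546 0.9930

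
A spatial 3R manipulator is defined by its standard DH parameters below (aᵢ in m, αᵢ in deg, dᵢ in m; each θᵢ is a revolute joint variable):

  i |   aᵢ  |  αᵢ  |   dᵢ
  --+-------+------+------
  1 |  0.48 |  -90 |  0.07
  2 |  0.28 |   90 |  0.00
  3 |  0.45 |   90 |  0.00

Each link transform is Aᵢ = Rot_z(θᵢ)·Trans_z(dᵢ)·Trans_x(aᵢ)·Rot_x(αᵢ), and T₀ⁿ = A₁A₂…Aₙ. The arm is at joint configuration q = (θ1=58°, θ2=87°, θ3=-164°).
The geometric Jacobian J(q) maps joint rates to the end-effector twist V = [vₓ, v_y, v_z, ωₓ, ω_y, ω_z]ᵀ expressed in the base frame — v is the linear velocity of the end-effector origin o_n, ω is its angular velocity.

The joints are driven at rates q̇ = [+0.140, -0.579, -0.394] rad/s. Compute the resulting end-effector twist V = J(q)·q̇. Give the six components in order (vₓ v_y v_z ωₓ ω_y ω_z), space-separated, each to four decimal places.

o_n = [0.3553, 0.3346, 0.2224]
J₁: ẑ×o_n = [-0.3346, 0.3553, 0.0000], ω = ẑ
J2: z=[-0.8480, 0.5299, 0.0000] o=[0.2544, 0.4071, 0.0700] → [0.0807, 0.1292, 0.0080, -0.8480, 0.5299, 0.0000]
J3: z=[0.5292, 0.8469, 0.0523] o=[0.2621, 0.4195, -0.2096] → [0.3703, -0.2237, -0.1239, 0.5292, 0.8469, 0.0523]
V = J·q̇ = [-0.2395, 0.0631, 0.0442, 0.2825, -0.6405, 0.1194]

-0.2395 0.0631 0.0442 0.2825 -0.6405 0.1194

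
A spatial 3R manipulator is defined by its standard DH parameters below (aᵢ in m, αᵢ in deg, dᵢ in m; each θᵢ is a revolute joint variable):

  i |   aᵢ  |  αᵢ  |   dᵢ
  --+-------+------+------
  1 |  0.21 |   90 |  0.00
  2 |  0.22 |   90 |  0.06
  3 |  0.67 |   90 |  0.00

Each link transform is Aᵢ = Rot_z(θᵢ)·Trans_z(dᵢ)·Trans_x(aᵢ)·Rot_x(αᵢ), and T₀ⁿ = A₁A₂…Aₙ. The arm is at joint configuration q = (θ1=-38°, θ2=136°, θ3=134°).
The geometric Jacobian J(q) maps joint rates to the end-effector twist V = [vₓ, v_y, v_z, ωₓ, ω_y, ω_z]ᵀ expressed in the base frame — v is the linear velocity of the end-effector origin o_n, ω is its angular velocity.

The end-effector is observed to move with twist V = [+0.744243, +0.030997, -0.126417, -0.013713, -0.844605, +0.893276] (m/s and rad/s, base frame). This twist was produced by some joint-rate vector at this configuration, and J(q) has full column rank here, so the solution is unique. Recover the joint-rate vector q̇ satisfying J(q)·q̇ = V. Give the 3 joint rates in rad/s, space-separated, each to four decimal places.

0.3660 0.6740 0.7330

o_n = [-0.0291, -0.6650, -0.1705]
J₁: ẑ×o_n = [0.6650, -0.0291, 0.0000], ω = ẑ
J2: z=[-0.6157, -0.7880, 0.0000] o=[0.1655, -0.1293, 0.0000] → [0.1343, -0.1050, 0.1765, -0.6157, -0.7880, 0.0000]
J3: z=[0.5474, -0.4277, 0.7193] o=[0.0038, -0.0791, 0.1528] → [0.5597, 0.1533, -0.3348, 0.5474, -0.4277, 0.7193]
q̇ = J⁺·V = [0.3660, 0.6740, 0.7330]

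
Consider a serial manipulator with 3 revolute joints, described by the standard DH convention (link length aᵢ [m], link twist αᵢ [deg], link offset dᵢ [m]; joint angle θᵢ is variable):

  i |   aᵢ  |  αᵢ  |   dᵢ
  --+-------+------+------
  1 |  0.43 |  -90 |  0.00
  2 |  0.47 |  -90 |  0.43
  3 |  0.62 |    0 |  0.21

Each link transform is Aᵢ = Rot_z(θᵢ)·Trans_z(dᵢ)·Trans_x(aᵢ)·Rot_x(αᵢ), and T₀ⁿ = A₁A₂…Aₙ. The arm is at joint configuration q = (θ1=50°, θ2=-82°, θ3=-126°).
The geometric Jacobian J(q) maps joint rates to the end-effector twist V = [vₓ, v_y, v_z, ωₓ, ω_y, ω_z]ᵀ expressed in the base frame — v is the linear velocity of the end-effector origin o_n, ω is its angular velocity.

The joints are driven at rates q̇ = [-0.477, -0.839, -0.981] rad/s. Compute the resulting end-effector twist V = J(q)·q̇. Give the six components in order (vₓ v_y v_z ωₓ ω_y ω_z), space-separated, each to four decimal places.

o_n = [-0.2941, 1.0988, 0.0753]
J₁: ẑ×o_n = [-1.0988, -0.2941, 0.0000], ω = ẑ
J2: z=[-0.7660, 0.6428, 0.0000] o=[0.2764, 0.3294, 0.0000] → [0.0484, 0.0577, -0.2226, -0.7660, 0.6428, 0.0000]
J3: z=[0.6365, 0.7586, -0.1392] o=[-0.0110, 0.6559, 0.4654] → [-0.2343, 0.2877, 0.4967, 0.6365, 0.7586, -0.1392]
V = J·q̇ = [0.7133, -0.1904, -0.3005, 0.0183, -1.2835, -0.3405]

0.7133 -0.1904 -0.3005 0.0183 -1.2835 -0.3405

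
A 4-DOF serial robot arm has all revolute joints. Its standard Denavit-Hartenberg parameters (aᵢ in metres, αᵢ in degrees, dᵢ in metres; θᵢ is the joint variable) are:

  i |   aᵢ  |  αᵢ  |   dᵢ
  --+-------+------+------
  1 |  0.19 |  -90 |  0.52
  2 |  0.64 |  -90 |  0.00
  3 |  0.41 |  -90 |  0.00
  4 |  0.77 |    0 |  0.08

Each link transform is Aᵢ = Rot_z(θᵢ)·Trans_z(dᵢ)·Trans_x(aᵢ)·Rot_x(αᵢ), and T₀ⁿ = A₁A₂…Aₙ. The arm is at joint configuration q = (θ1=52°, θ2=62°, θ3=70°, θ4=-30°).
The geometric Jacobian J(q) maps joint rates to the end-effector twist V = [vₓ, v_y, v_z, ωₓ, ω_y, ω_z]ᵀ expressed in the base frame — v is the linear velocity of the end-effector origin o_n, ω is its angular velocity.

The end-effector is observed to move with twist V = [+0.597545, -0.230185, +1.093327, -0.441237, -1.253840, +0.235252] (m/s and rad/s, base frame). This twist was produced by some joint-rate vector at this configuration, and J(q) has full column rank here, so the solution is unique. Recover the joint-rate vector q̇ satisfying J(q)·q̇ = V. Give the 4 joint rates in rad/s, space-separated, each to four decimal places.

-0.0230 -0.1260 0.9910 0.8720

o_n = [0.9963, -0.4128, -0.4846]
J₁: ẑ×o_n = [0.4128, 0.9963, -0.0000], ω = ẑ
J2: z=[-0.7880, 0.6157, 0.0000] o=[0.1170, 0.1497, 0.5200] → [-0.6185, -0.7917, -0.0981, -0.7880, 0.6157, 0.0000]
J3: z=[-0.5436, -0.6958, -0.4695] o=[0.3020, 0.3865, -0.0451] → [-0.0694, -0.5649, 0.9176, -0.5436, -0.6958, -0.4695]
J4: z=[-0.0021, -0.5582, 0.8297] o=[0.6461, 0.2012, -0.1689] → [0.6856, 0.2899, 0.1968, -0.0021, -0.5582, 0.8297]
q̇ = J⁺·V = [-0.0230, -0.1260, 0.9910, 0.8720]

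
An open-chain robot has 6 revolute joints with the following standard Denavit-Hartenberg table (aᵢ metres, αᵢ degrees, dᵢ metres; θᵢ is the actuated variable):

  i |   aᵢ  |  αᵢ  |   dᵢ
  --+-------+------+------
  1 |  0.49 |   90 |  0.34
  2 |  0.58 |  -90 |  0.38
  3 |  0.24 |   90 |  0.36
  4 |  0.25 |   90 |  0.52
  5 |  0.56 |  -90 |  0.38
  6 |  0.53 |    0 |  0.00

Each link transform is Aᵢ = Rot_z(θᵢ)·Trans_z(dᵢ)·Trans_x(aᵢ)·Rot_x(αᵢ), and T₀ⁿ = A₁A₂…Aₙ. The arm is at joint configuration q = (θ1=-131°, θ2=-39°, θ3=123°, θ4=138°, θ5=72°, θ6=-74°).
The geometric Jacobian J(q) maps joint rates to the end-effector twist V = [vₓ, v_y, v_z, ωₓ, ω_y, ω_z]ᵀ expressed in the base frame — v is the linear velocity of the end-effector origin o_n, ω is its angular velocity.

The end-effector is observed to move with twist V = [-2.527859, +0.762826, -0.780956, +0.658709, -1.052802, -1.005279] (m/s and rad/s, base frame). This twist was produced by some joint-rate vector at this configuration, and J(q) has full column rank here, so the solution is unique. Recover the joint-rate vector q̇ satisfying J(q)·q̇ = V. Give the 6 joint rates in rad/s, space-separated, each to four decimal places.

o_n = [-1.0309, -2.2187, 0.5501]
J₁: ẑ×o_n = [2.2187, -1.0309, 0.0000], ω = ẑ
J2: z=[-0.7547, 0.6561, 0.0000] o=[-0.3215, -0.3698, 0.3400] → [0.1378, 0.1585, 1.8608, -0.7547, 0.6561, 0.0000]
J3: z=[-0.4129, -0.4750, 0.7771] o=[-0.9040, -0.4607, -0.0250] → [1.0931, 0.1388, 0.6656, -0.4129, -0.4750, 0.7771]
J4: z=[-0.0166, -0.8492, -0.5278] o=[-0.8341, -0.6871, 0.3370] → [-0.9893, 0.1074, -0.1418, -0.0166, -0.8492, -0.5278]
J5: z=[0.3025, -0.5074, 0.8069] o=[-1.0809, -1.1652, 0.1289] → [0.6364, -0.0870, -0.2933, 0.3025, -0.5074, 0.8069]
J6: z=[0.9012, -0.1233, -0.4154] o=[-1.1397, -1.8356, 0.2003] → [-0.2023, -0.3604, -0.3318, 0.9012, -0.1233, -0.4154]
q̇ = J⁺·V = [-0.8750, -0.1490, -0.1390, 0.7660, 0.6480, 0.3390]

-0.8750 -0.1490 -0.1390 0.7660 0.6480 0.3390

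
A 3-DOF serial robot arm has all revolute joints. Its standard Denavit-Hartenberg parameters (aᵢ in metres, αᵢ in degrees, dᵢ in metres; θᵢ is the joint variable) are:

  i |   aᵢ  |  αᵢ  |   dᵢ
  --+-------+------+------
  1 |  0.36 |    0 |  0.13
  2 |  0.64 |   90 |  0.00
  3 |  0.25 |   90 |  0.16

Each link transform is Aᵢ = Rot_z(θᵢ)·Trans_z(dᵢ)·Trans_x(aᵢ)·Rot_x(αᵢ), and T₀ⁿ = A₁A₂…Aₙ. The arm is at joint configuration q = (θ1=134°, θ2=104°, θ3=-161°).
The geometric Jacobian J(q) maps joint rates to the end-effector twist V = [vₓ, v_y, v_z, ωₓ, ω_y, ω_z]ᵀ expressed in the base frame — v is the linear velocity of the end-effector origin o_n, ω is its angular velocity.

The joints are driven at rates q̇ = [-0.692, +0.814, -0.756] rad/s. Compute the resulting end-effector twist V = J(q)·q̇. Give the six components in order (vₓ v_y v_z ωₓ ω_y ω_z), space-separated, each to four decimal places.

0.2432 0.1826 0.1787 0.6411 -0.4006 0.1220

o_n = [-0.5997, 0.0015, 0.0486]
J₁: ẑ×o_n = [-0.0015, -0.5997, 0.0000], ω = ẑ
J2: z=[0.0000, 0.0000, 1.0000] o=[-0.2501, 0.2590, 0.1300] → [0.2575, -0.3496, 0.0000, 0.0000, 0.0000, 1.0000]
J3: z=[-0.8480, 0.5299, 0.0000] o=[-0.5892, -0.2838, 0.1300] → [-0.0431, -0.0690, -0.2364, -0.8480, 0.5299, 0.0000]
V = J·q̇ = [0.2432, 0.1826, 0.1787, 0.6411, -0.4006, 0.1220]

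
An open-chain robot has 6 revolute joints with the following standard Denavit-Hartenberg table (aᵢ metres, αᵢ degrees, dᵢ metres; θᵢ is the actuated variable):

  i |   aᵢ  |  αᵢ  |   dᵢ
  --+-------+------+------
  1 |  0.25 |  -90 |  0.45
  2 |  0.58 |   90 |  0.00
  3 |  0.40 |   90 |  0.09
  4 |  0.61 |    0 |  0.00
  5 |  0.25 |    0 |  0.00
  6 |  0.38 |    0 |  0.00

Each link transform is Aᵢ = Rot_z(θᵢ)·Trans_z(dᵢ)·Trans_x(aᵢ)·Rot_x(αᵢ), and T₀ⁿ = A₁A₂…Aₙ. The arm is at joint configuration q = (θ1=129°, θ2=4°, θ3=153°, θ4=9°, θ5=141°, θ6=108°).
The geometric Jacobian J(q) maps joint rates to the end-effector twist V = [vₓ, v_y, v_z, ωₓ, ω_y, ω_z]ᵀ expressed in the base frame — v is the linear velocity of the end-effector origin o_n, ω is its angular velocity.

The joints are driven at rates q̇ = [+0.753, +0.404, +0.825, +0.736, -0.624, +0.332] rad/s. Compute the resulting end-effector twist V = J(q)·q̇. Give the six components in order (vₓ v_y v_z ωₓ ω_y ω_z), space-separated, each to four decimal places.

0.6220 -0.2351 0.4285 -0.7842 -0.3022 1.5619

o_n = [-0.3727, -0.0497, 0.3924]
J₁: ẑ×o_n = [0.0497, -0.3727, 0.0000], ω = ẑ
J2: z=[-0.7771, -0.6293, 0.0000] o=[-0.1573, 0.1943, 0.4500] → [0.0363, -0.0448, 0.0541, -0.7771, -0.6293, 0.0000]
J3: z=[-0.0439, 0.0542, 0.9976] o=[-0.5214, 0.6439, 0.4095] → [0.6910, 0.1476, 0.0224, -0.0439, 0.0542, 0.9976]
J4: z=[-0.9775, -0.2088, -0.0317] o=[-0.4428, 0.2582, 0.5242] → [0.0178, -0.1311, 0.3156, -0.9775, -0.2088, -0.0317]
J5: z=[-0.9775, -0.2088, -0.0317] o=[-0.3225, -0.3249, 0.6568] → [0.0639, -0.2569, -0.2795, -0.9775, -0.2088, -0.0317]
J6: z=[-0.9775, -0.2088, -0.0317] o=[-0.3727, -0.1067, 0.7681] → [0.0802, -0.3672, -0.0557, -0.9775, -0.2088, -0.0317]
V = J·q̇ = [0.6220, -0.2351, 0.4285, -0.7842, -0.3022, 1.5619]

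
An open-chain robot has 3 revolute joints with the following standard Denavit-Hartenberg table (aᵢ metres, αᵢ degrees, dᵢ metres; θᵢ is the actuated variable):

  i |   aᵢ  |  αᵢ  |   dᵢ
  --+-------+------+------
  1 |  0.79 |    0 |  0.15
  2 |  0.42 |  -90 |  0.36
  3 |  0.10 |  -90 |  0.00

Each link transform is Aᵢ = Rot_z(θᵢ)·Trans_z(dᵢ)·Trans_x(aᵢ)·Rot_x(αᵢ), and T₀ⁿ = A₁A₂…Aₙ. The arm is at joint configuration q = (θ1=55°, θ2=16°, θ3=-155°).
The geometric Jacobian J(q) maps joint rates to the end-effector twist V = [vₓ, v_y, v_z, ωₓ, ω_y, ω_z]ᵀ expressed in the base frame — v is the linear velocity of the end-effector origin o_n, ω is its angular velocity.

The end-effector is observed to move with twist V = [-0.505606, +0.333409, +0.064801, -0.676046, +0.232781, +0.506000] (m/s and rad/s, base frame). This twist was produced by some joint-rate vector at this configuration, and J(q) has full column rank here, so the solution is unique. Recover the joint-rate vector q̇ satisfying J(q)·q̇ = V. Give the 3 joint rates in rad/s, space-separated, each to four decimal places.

0.5530 -0.0470 0.7150

o_n = [0.5604, 0.9586, 0.5523]
J₁: ẑ×o_n = [-0.9586, 0.5604, 0.0000], ω = ẑ
J2: z=[0.0000, 0.0000, 1.0000] o=[0.4531, 0.6471, 0.1500] → [-0.3114, 0.1072, 0.0000, 0.0000, 0.0000, 1.0000]
J3: z=[-0.9455, 0.3256, 0.0000] o=[0.5899, 1.0442, 0.5100] → [0.0138, 0.0400, 0.0906, -0.9455, 0.3256, 0.0000]
q̇ = J⁺·V = [0.5530, -0.0470, 0.7150]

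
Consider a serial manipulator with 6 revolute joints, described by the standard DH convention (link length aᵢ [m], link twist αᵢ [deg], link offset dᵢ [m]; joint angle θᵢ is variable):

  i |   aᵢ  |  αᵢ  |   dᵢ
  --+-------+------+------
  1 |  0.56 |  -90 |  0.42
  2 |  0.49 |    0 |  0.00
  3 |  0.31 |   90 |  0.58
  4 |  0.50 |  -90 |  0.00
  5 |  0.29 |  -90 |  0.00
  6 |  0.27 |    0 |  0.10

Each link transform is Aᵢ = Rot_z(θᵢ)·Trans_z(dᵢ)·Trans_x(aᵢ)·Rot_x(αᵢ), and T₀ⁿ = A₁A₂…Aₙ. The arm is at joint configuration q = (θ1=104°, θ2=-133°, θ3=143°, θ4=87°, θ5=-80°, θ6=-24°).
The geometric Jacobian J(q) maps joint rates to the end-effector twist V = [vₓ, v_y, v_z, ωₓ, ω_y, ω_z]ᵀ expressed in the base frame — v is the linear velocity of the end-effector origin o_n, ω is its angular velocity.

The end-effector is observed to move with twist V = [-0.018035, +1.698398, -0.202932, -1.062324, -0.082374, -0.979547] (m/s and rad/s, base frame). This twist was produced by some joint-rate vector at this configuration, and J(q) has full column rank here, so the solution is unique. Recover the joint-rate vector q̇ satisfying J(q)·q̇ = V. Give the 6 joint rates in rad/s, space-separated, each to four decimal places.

o_n = [-1.3710, 0.2224, 1.2407]
J₁: ẑ×o_n = [-0.2224, -1.3710, 0.0000], ω = ẑ
J2: z=[-0.9703, -0.2419, 0.0000] o=[-0.1355, 0.5434, 0.4200] → [-0.1985, 0.7963, 0.0125, -0.9703, -0.2419, 0.0000]
J3: z=[-0.9703, -0.2419, 0.0000] o=[-0.0546, 0.2191, 0.7784] → [-0.1118, 0.4486, -0.3217, -0.9703, -0.2419, 0.0000]
J4: z=[-0.0420, 0.1685, 0.9848] o=[-0.6913, 0.3750, 0.7245] → [0.2372, -0.6477, 0.1209, -0.0420, 0.1685, 0.9848]
J5: z=[0.1871, -0.9669, 0.1734] o=[-1.1820, 0.2792, 0.7200] → [-0.4936, -0.1302, -0.1934, 0.1871, -0.9669, 0.1734]
J6: z=[-0.9592, -0.2179, -0.1800] o=[-1.2434, 0.3177, 1.0008] → [-0.0694, 0.2531, 0.0636, -0.9592, -0.2179, -0.1800]
q̇ = J⁺·V = [-0.5360, 0.4920, 0.6340, -0.4170, -0.2550, -0.0630]

-0.5360 0.4920 0.6340 -0.4170 -0.2550 -0.0630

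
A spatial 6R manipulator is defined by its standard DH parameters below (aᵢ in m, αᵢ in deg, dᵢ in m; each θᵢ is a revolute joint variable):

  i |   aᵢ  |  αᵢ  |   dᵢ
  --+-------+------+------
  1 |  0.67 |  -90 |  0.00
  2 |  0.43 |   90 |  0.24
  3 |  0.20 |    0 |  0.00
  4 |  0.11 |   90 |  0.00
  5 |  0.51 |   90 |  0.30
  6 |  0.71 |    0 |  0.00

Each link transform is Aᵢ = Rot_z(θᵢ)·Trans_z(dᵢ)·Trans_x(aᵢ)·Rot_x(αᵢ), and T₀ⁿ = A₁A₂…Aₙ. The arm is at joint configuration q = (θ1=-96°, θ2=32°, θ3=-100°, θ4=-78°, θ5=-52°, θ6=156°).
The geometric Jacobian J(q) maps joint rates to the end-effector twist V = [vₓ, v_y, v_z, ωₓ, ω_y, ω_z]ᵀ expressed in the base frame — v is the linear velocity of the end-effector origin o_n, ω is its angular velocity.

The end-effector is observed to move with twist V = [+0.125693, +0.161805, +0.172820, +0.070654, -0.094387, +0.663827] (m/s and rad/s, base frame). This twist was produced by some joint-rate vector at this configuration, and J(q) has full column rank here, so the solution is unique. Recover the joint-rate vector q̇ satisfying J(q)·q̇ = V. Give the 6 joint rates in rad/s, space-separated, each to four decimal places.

o_n = [0.5200, -1.0851, -0.0929]
J₁: ẑ×o_n = [1.0851, 0.5200, -0.0000], ω = ẑ
J2: z=[0.9945, -0.1045, 0.0000] o=[-0.0700, -0.6663, 0.0000] → [0.0097, 0.0924, -0.3548, 0.9945, -0.1045, 0.0000]
J3: z=[-0.0554, -0.5270, 0.8480] o=[0.1305, -1.0541, -0.2279] → [-0.0449, 0.3378, 0.2070, -0.0554, -0.5270, 0.8480]
J4: z=[-0.0554, -0.5270, 0.8480] o=[-0.0623, -1.0042, -0.2095] → [0.0071, 0.5003, 0.3114, -0.0554, -0.5270, 0.8480]
J5: z=[0.9970, -0.0750, 0.0185] o=[-0.0563, -0.9111, -0.1512] → [-0.0012, -0.0475, -0.1302, 0.9970, -0.0750, 0.0185]
J6: z=[-0.0084, -0.3426, -0.9394] o=[0.2819, -0.4560, -0.3202] → [-0.6689, -0.2218, 0.0868, -0.0084, -0.3426, -0.9394]
q̇ = J⁺·V = [-0.1330, -0.4280, 0.1820, 0.2810, 0.5200, -0.4200]

-0.1330 -0.4280 0.1820 0.2810 0.5200 -0.4200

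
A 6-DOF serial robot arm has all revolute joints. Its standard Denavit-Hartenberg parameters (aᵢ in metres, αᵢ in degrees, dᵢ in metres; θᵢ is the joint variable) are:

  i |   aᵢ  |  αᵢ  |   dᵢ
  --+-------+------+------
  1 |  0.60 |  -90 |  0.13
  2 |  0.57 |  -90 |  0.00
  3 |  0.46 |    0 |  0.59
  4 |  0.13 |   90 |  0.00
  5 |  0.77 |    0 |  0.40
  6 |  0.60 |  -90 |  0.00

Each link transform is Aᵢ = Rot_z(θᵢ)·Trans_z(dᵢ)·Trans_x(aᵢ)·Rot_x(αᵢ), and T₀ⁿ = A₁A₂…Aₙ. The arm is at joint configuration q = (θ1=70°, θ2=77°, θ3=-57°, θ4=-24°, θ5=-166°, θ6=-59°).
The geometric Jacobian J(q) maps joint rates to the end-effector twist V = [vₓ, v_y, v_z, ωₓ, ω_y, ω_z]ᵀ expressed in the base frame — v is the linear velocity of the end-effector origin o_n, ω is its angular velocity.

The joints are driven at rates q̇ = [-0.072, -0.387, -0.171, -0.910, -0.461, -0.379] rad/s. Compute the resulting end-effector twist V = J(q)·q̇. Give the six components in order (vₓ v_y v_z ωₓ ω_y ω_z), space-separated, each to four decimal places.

0.1547 -0.4010 -1.4414 0.9112 0.9878 -0.6372

o_n = [0.4947, -0.3372, -0.3121]
J₁: ẑ×o_n = [0.3372, 0.4947, -0.0000], ω = ẑ
J2: z=[-0.9397, 0.3420, 0.0000] o=[0.2052, 0.5638, 0.1300] → [-0.1512, -0.4154, 0.7477, -0.9397, 0.3420, 0.0000]
J3: z=[-0.3333, -0.9156, -0.2250] o=[0.2491, 0.6843, -0.4254] → [-0.3335, -0.0175, 0.5653, -0.3333, -0.9156, -0.2250]
J4: z=[-0.3333, -0.9156, -0.2250] o=[-0.2908, 0.3290, -0.8022] → [-0.5987, -0.0134, 0.9412, -0.3333, -0.9156, -0.2250]
J5: z=[-0.2230, -0.1553, 0.9624] o=[-0.4099, 0.3772, -0.8220] → [0.6084, 0.9843, 0.2998, -0.2230, -0.1553, 0.9624]
J6: z=[-0.2230, -0.1553, 0.9624] o=[0.2474, 0.2086, -0.2813] → [0.5301, 0.2311, 0.1601, -0.2230, -0.1553, 0.9624]
V = J·q̇ = [0.1547, -0.4010, -1.4414, 0.9112, 0.9878, -0.6372]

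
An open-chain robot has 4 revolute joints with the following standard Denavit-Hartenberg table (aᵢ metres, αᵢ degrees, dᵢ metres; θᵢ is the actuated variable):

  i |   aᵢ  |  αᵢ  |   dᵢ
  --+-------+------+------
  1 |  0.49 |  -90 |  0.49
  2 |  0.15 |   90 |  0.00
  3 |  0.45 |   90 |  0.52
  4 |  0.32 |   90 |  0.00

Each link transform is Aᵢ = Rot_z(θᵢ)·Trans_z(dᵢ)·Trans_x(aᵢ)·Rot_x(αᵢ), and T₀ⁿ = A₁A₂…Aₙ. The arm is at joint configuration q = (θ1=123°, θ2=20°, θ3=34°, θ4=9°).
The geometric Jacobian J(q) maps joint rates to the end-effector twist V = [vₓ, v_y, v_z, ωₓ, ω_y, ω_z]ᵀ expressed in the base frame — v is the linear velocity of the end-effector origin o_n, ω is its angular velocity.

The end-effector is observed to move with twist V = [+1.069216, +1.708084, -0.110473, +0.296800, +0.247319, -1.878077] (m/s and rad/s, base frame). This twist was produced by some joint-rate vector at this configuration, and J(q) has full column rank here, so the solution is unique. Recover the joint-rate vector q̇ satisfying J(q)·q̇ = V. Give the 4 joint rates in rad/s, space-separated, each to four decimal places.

-0.8430 0.2050 -0.9570 0.7100

o_n = [-1.1341, 0.9599, 0.7572]
J₁: ẑ×o_n = [-0.9599, -1.1341, 0.0000], ω = ẑ
J2: z=[-0.8387, -0.5446, 0.0000] o=[-0.2669, 0.4109, 0.4900] → [-0.1455, 0.2241, -0.9327, -0.8387, -0.5446, 0.0000]
J3: z=[-0.1863, 0.2868, 0.9397] o=[-0.3436, 0.5292, 0.4387] → [-0.3134, -0.6835, 0.1465, -0.1863, 0.2868, 0.9397]
J4: z=[0.4091, 0.8922, -0.1913] o=[-0.8425, 0.8353, 0.7997] → [-0.0142, 0.0732, 0.3112, 0.4091, 0.8922, -0.1913]
q̇ = J⁺·V = [-0.8430, 0.2050, -0.9570, 0.7100]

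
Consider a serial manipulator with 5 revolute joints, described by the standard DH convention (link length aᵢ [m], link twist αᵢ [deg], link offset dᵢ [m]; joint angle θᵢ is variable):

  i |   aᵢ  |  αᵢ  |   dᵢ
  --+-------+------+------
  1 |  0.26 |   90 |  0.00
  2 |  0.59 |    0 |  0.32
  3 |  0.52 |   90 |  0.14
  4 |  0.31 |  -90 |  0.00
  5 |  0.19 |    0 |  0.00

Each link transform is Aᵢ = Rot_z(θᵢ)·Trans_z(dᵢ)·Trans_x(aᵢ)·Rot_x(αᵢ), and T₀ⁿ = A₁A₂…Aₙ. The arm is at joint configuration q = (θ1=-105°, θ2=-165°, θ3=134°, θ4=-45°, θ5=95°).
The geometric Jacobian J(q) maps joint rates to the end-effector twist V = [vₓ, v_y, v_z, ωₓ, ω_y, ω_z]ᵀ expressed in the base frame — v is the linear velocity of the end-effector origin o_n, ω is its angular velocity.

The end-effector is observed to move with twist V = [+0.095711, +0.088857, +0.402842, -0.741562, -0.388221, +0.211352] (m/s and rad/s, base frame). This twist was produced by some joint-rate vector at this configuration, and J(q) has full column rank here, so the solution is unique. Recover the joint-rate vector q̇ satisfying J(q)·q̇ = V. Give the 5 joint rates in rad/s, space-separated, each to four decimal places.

0.3140 -0.4980 0.5750 -0.2040 0.7620

o_n = [-0.3503, -0.3318, -0.3651]
J₁: ẑ×o_n = [0.3318, -0.3503, 0.0000], ω = ẑ
J2: z=[-0.9659, 0.2588, 0.0000] o=[-0.0673, -0.2511, 0.0000] → [-0.0945, -0.3527, 0.1512, -0.9659, 0.2588, 0.0000]
J3: z=[-0.9659, 0.2588, 0.0000] o=[-0.2289, 0.3822, -0.1527] → [-0.0550, -0.2052, 0.7211, -0.9659, 0.2588, 0.0000]
J4: z=[0.1333, 0.4975, -0.8572] o=[-0.4795, -0.0121, -0.4205] → [-0.2465, -0.1181, -0.1069, 0.1333, 0.4975, -0.8572]
J5: z=[-0.8399, -0.4024, -0.3642] o=[-0.3164, -0.2504, -0.5334] → [-0.0974, 0.1537, 0.0547, -0.8399, -0.4024, -0.3642]
q̇ = J⁺·V = [0.3140, -0.4980, 0.5750, -0.2040, 0.7620]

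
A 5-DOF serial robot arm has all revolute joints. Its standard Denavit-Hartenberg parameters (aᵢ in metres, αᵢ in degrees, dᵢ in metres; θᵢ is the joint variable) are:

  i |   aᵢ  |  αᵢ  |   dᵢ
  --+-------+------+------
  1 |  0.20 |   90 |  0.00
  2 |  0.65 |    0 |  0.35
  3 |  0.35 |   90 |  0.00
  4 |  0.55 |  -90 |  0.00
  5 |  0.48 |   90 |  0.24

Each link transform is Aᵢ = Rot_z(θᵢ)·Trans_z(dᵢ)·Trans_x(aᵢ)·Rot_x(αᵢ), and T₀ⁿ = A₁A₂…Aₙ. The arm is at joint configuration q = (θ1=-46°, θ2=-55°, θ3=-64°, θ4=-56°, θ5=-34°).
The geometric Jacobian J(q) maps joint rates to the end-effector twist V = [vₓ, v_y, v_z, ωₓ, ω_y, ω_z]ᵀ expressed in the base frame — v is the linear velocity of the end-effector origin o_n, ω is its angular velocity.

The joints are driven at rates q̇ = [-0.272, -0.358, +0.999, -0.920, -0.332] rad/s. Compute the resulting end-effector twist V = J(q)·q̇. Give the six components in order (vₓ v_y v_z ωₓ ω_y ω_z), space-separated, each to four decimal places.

0.8908 0.0092 0.0127 0.3241 -0.9911 -0.4773

o_n = [0.0884, 0.3427, -1.3461]
J₁: ẑ×o_n = [-0.3427, 0.0884, 0.0000], ω = ẑ
J2: z=[-0.7193, -0.6947, 0.0000] o=[0.1389, -0.1439, 0.0000] → [0.9351, -0.9683, -0.3851, -0.7193, -0.6947, 0.0000]
J3: z=[-0.7193, -0.6947, 0.0000] o=[0.1461, -0.6552, -0.5324] → [0.5652, -0.5853, -0.7579, -0.7193, -0.6947, 0.0000]
J4: z=[-0.6076, 0.6291, 0.4848] o=[0.0283, -0.5331, -0.8386] → [-0.7439, -0.2792, -0.5700, -0.6076, 0.6291, 0.4848]
J5: z=[-0.6815, -0.0993, -0.7251] o=[0.2527, -0.1091, -1.1076] → [0.3513, -0.0434, -0.3242, -0.6815, -0.0993, -0.7251]
V = J·q̇ = [0.8908, 0.0092, 0.0127, 0.3241, -0.9911, -0.4773]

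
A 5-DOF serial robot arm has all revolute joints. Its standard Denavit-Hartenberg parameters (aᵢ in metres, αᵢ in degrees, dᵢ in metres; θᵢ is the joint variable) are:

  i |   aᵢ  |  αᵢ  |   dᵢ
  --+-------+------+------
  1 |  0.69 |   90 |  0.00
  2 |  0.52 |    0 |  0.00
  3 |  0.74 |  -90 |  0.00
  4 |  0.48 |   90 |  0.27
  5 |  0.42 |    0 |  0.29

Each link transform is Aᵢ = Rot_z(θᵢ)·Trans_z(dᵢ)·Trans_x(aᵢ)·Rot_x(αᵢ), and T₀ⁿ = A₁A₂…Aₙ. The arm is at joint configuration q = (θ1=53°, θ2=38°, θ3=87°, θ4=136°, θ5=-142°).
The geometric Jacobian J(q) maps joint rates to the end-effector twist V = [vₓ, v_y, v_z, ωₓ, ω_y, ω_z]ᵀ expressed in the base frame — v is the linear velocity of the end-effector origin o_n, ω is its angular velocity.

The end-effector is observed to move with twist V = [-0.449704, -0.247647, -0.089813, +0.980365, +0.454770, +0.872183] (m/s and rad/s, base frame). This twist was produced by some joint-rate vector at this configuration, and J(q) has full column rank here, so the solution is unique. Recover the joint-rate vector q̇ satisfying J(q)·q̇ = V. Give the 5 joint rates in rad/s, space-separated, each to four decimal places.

0.6330 -0.5720 0.7180 -0.9180 -0.5050

o_n = [0.1190, 0.6765, 0.9970]
J₁: ẑ×o_n = [-0.6765, 0.1190, 0.0000], ω = ẑ
J2: z=[0.7986, -0.6018, 0.0000] o=[0.4153, 0.5511, 0.0000] → [-0.6000, -0.7962, -0.0781, 0.7986, -0.6018, 0.0000]
J3: z=[0.7986, -0.6018, 0.0000] o=[0.6619, 0.8783, 0.3201] → [-0.4073, -0.5405, -0.4879, 0.7986, -0.6018, 0.0000]
J4: z=[-0.4930, -0.6542, -0.5736] o=[0.4064, 0.5393, 0.9263] → [0.0325, 0.1997, -0.2557, -0.4930, -0.6542, -0.5736]
J5: z=[-0.8143, 0.1147, 0.5690] o=[0.1262, 0.7215, 0.4886] → [0.0839, 0.4098, 0.0375, -0.8143, 0.1147, 0.5690]
q̇ = J⁺·V = [0.6330, -0.5720, 0.7180, -0.9180, -0.5050]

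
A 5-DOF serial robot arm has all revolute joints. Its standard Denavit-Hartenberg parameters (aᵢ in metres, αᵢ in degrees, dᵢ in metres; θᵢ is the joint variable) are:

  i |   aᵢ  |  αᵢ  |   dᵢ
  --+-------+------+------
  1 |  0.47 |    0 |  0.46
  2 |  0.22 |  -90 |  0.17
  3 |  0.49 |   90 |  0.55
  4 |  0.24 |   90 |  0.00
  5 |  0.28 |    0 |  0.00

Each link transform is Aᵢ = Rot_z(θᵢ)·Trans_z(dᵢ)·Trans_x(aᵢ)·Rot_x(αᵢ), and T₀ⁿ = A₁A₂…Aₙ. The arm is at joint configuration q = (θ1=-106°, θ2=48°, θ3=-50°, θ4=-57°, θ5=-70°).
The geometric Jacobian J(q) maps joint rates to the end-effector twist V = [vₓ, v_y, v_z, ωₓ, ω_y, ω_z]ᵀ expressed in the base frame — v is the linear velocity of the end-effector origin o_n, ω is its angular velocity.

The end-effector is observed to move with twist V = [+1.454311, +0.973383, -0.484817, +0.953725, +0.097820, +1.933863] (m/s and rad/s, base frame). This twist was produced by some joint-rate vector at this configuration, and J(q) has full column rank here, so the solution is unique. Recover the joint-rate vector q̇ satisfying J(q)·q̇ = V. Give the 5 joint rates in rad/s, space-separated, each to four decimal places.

o_n = [0.5507, -1.0339, 0.9763]
J₁: ẑ×o_n = [1.0339, 0.5507, -0.0000], ω = ẑ
J2: z=[0.0000, 0.0000, 1.0000] o=[-0.1295, -0.4518, 0.4600] → [0.5821, 0.6802, -0.0000, 0.0000, 0.0000, 1.0000]
J3: z=[0.8480, 0.5299, 0.0000] o=[-0.0130, -0.6384, 0.6300] → [0.1835, -0.2937, -0.6341, 0.8480, 0.5299, 0.0000]
J4: z=[-0.4059, 0.6496, 0.6428] o=[0.6204, -0.6140, 1.0054] → [0.2510, -0.0566, 0.2157, -0.4059, 0.6496, 0.6428]
J5: z=[-0.7476, 0.1686, -0.6425] o=[0.4942, -0.7919, 1.1055] → [-0.1772, -0.1328, 0.1713, -0.7476, 0.1686, -0.6425]
q̇ = J⁺·V = [0.6960, 0.9880, 0.5600, -0.1630, -0.5520]

0.6960 0.9880 0.5600 -0.1630 -0.5520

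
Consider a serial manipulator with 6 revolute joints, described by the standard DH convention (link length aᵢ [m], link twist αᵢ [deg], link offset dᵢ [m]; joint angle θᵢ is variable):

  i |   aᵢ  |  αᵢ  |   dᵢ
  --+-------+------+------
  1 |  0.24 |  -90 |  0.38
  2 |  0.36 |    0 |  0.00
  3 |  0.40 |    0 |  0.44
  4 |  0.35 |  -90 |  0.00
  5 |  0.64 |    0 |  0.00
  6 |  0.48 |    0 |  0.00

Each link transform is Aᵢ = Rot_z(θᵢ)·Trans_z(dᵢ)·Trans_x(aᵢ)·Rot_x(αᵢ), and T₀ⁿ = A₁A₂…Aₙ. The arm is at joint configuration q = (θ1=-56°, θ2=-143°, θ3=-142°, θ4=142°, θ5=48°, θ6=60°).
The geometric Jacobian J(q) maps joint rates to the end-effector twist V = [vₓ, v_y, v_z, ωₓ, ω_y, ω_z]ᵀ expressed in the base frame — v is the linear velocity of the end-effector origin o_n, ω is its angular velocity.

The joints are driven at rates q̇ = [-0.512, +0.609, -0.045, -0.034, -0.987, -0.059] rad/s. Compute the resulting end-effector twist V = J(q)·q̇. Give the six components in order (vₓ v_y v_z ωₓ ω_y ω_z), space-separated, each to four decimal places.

-0.0880 1.0182 0.9532 0.0874 0.8183 -1.3474

o_n = [-0.6580, 0.0954, 0.5894]
J₁: ẑ×o_n = [-0.0954, -0.6580, 0.0000], ω = ẑ
J2: z=[0.8290, 0.5592, 0.0000] o=[0.1342, -0.1990, 0.3800] → [0.1171, -0.1736, 0.6871, 0.8290, 0.5592, 0.0000]
J3: z=[0.8290, 0.5592, 0.0000] o=[-0.0266, 0.0394, 0.5967] → [-0.0041, 0.0060, 0.3995, 0.8290, 0.5592, 0.0000]
J4: z=[0.8290, 0.5592, 0.0000] o=[0.3961, 0.1996, 0.2103] → [0.2120, -0.3143, 0.5031, 0.8290, 0.5592, 0.0000]
J5: z=[0.3365, -0.4989, 0.7986] o=[0.2398, 0.4313, 0.4209] → [0.1842, -0.7737, -0.5610, 0.3365, -0.4989, 0.7986]
J6: z=[0.3365, -0.4989, 0.7986] o=[-0.3458, 0.4489, 0.6786] → [0.3268, -0.2193, -0.2747, 0.3365, -0.4989, 0.7986]
V = J·q̇ = [-0.0880, 1.0182, 0.9532, 0.0874, 0.8183, -1.3474]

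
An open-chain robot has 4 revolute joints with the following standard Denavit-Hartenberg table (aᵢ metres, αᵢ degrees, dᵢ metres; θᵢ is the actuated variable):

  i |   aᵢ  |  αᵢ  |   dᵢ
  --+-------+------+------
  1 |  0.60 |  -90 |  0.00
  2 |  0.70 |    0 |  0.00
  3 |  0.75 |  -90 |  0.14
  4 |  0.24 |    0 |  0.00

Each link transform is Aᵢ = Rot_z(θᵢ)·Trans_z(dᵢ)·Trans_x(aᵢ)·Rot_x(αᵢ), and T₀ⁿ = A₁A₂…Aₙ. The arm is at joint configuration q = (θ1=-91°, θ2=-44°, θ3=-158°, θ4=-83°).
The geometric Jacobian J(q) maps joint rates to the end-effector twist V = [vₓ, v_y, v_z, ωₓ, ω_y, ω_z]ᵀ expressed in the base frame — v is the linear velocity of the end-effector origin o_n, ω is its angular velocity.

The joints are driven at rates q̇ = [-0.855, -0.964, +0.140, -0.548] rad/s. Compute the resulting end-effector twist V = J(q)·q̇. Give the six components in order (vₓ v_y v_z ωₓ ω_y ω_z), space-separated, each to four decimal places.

-0.3135 -0.2107 -0.0610 -0.8275 -0.1909 -1.3631

o_n = [0.3715, -0.3876, 0.1943]
J₁: ẑ×o_n = [0.3876, 0.3715, -0.0000], ω = ẑ
J2: z=[0.9998, -0.0175, 0.0000] o=[-0.0105, -0.5999, 0.0000] → [-0.0034, -0.1943, 0.2190, 0.9998, -0.0175, 0.0000]
J3: z=[0.9998, -0.0175, 0.0000] o=[-0.0193, -1.1034, 0.4863] → [0.0051, 0.2919, 0.7225, 0.9998, -0.0175, 0.0000]
J4: z=[0.0065, 0.3745, 0.9272] o=[0.1329, -0.4105, 0.2053] → [-0.0254, 0.2213, -0.0892, 0.0065, 0.3745, 0.9272]
V = J·q̇ = [-0.3135, -0.2107, -0.0610, -0.8275, -0.1909, -1.3631]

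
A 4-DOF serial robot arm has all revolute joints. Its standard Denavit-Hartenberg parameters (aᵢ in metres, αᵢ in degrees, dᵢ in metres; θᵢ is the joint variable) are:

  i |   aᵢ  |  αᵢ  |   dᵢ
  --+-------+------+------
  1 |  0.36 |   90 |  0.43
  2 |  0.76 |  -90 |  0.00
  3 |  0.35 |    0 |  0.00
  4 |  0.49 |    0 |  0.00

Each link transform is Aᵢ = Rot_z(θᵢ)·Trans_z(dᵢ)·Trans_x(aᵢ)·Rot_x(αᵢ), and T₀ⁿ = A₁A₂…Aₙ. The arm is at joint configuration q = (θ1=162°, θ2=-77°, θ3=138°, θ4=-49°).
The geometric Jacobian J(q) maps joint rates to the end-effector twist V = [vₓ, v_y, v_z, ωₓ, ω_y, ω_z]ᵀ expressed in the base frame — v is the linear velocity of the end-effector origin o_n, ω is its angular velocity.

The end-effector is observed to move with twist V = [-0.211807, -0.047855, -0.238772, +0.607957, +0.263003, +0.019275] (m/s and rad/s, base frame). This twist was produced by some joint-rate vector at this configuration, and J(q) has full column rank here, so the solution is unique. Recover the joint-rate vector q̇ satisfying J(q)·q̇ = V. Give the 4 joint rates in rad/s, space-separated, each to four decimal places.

0.1340 0.4380 -0.1990 -0.3110

o_n = [-0.6749, -0.5421, -0.0654]
J₁: ẑ×o_n = [0.5421, -0.6749, 0.0000], ω = ẑ
J2: z=[0.3090, 0.9511, 0.0000] o=[-0.3424, 0.1112, 0.4300] → [-0.4712, 0.1531, 0.1144, 0.3090, 0.9511, 0.0000]
J3: z=[-0.9267, 0.3011, 0.2250] o=[-0.5050, 0.1641, -0.3105] → [0.2327, 0.1889, 0.7056, -0.9267, 0.3011, 0.2250]
J4: z=[-0.9267, 0.3011, 0.2250] o=[-0.5217, -0.0767, -0.0571] → [0.1022, -0.0422, 0.4774, -0.9267, 0.3011, 0.2250]
q̇ = J⁺·V = [0.1340, 0.4380, -0.1990, -0.3110]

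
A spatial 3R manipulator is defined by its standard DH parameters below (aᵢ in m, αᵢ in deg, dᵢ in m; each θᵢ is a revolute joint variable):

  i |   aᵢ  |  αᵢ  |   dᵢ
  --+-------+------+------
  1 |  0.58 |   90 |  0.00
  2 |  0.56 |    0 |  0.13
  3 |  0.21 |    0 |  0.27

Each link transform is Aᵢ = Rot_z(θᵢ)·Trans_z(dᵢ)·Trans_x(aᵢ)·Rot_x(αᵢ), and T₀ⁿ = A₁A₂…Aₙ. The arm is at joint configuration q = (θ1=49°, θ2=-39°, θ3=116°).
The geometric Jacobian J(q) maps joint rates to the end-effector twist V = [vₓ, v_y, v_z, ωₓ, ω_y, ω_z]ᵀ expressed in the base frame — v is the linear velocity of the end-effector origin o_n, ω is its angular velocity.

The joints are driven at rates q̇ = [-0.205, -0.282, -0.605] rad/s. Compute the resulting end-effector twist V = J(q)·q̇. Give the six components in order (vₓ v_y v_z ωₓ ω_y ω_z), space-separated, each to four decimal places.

o_n = [0.9989, 0.5394, -0.1478]
J₁: ẑ×o_n = [-0.5394, 0.9989, 0.0000], ω = ẑ
J2: z=[0.7547, -0.6561, 0.0000] o=[0.3805, 0.4377, 0.0000] → [0.0970, 0.1115, 0.4824, 0.7547, -0.6561, 0.0000]
J3: z=[0.7547, -0.6561, 0.0000] o=[0.7641, 0.6809, -0.3524] → [-0.1342, -0.1544, 0.0472, 0.7547, -0.6561, 0.0000]
V = J·q̇ = [0.1645, -0.1428, -0.1646, -0.6694, 0.5819, -0.2050]

0.1645 -0.1428 -0.1646 -0.6694 0.5819 -0.2050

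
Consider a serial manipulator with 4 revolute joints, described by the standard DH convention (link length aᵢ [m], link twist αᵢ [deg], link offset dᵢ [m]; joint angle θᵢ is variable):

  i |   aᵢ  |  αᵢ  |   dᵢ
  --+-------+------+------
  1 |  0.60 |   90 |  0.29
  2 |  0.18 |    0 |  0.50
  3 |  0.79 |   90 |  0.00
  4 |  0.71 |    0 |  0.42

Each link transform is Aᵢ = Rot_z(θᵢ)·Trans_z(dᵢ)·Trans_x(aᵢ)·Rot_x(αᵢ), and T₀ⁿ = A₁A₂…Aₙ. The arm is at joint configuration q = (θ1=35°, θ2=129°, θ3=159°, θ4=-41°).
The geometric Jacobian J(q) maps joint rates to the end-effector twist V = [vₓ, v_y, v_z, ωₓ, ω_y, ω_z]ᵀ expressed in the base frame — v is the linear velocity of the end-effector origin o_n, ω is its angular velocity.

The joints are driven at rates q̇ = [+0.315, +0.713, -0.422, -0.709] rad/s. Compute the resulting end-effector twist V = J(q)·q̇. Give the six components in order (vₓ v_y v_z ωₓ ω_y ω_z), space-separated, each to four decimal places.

o_n = [0.4267, 0.2570, -0.9609]
J₁: ẑ×o_n = [-0.2570, 0.4267, 0.0000], ω = ẑ
J2: z=[0.5736, -0.8192, 0.0000] o=[0.4915, 0.3441, 0.2900] → [1.0246, 0.7175, -0.1030, 0.5736, -0.8192, 0.0000]
J3: z=[0.5736, -0.8192, 0.0000] o=[0.6855, -0.1304, 0.4299] → [1.1392, 0.7977, 0.0103, 0.5736, -0.8192, 0.0000]
J4: z=[-0.7791, -0.5455, -0.3090] o=[0.8855, 0.0096, -0.3214] → [0.4253, -0.3564, -0.4430, -0.7791, -0.5455, -0.3090]
V = J·q̇ = [-0.1327, 0.5620, 0.2363, 0.7193, 0.1484, 0.5341]

-0.1327 0.5620 0.2363 0.7193 0.1484 0.5341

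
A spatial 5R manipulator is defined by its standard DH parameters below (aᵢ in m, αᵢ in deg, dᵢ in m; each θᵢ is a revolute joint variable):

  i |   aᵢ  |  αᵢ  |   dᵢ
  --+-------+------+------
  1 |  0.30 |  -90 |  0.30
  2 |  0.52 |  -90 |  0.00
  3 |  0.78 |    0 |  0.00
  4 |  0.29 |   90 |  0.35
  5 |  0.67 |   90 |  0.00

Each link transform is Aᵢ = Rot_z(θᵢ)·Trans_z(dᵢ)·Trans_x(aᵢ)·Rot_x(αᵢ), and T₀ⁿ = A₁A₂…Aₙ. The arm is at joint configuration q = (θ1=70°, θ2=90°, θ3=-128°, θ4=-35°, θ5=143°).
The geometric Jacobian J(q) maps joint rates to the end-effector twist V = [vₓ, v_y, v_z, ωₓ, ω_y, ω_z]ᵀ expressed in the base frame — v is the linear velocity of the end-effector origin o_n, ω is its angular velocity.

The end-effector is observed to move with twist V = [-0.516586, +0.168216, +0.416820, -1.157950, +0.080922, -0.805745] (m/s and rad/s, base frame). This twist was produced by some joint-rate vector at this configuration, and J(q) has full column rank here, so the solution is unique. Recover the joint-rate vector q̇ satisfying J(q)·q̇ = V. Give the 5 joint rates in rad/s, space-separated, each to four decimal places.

-0.7040 0.7830 0.5370 -0.2170 -0.3480

o_n = [-0.6653, -0.2402, 0.0258]
J₁: ẑ×o_n = [0.2402, -0.6653, 0.0000], ω = ẑ
J2: z=[-0.9397, 0.3420, 0.0000] o=[0.1026, 0.2819, 0.3000] → [-0.0938, -0.2576, 0.7532, -0.9397, 0.3420, 0.0000]
J3: z=[-0.3420, -0.9397, -0.0000] o=[0.1026, 0.2819, -0.2200] → [-0.2310, 0.0841, -0.5430, -0.3420, -0.9397, -0.0000]
J4: z=[-0.3420, -0.9397, -0.0000] o=[-0.4750, 0.4921, 0.2602] → [0.2202, -0.0802, 0.0717, -0.3420, -0.9397, -0.0000]
J5: z=[0.8986, -0.3271, 0.2924] o=[-0.6744, 0.1922, 0.5375] → [0.2938, 0.4625, -0.3856, 0.8986, -0.3271, 0.2924]
q̇ = J⁺·V = [-0.7040, 0.7830, 0.5370, -0.2170, -0.3480]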